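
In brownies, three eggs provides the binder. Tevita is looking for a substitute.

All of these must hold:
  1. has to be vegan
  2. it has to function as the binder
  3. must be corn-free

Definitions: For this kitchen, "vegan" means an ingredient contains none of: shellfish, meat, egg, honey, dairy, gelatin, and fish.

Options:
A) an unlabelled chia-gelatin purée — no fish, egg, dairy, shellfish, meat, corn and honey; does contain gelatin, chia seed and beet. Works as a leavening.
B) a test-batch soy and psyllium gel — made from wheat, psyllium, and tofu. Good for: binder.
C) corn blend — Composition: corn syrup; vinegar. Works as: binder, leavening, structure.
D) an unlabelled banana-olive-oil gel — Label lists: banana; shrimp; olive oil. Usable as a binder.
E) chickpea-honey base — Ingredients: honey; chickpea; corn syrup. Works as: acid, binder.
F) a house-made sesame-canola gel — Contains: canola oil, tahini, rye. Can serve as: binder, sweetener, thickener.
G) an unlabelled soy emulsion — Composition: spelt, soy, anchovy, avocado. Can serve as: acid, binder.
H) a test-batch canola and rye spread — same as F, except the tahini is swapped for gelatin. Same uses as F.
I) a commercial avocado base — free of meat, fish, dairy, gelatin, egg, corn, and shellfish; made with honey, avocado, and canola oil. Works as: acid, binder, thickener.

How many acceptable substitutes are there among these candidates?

2

A: not usable as a binder; has gelatin, so not vegan — no
B: all constraints satisfied — valid
C: has corn syrup, so not corn-free — out
D: has shrimp, so not vegan — reject
E: has honey, so not vegan; has corn syrup, so not corn-free — out
F: no corn, vegan — valid
G: has anchovy, so not vegan — reject
H: has gelatin, so not vegan — no
I: has honey, so not vegan — no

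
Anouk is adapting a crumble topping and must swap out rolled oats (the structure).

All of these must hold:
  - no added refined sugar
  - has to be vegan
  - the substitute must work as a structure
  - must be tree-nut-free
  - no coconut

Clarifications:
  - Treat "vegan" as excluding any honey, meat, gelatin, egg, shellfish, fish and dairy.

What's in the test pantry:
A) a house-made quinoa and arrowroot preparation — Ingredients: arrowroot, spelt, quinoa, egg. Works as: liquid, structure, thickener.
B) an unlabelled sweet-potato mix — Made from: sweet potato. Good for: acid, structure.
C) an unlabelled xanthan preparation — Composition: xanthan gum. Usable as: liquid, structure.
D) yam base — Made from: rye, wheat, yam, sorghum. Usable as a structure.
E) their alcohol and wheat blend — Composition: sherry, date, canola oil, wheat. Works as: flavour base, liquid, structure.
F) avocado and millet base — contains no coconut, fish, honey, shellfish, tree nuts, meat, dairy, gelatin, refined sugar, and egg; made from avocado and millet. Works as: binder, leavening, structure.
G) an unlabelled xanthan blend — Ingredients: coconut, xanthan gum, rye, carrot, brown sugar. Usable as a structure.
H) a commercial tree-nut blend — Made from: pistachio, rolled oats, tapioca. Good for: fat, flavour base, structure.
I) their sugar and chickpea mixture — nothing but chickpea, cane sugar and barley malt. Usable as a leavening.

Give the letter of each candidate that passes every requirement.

B, C, D, E, F

A: has egg, so not vegan — no
B: all constraints satisfied — valid
C: nothing on the exclusion list — keep
D: rye and wheat etc. — none of it excluded — keep
E: sherry and wheat etc. — none of it excluded — keep
F: no refined sugar, no tree nuts — OK
G: has coconut, so not coconut-free; has brown sugar, so not no-added-sugar — reject
H: has pistachio, so not tree-nut-free — reject
I: not usable as a structure; has cane sugar, so not no-added-sugar — reject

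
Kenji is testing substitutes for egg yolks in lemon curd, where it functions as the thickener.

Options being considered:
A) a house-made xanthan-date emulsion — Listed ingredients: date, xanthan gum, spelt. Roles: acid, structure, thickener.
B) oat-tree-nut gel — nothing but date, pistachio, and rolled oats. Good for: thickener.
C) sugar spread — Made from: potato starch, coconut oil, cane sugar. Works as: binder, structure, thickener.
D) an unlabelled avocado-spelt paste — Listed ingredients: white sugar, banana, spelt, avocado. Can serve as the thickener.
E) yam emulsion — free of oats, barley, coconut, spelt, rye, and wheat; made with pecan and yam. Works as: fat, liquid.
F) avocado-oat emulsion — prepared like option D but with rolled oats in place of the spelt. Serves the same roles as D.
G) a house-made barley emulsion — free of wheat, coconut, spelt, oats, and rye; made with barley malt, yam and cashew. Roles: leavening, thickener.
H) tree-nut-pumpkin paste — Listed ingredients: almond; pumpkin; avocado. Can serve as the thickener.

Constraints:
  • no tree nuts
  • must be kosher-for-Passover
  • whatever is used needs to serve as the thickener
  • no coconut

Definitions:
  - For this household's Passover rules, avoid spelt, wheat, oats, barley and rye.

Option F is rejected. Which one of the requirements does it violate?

usable as a thickener: satisfied
kosher-for-Passover: has rolled oats — fails
tree-nut-free: satisfied
coconut-free: satisfied

kosher-for-Passover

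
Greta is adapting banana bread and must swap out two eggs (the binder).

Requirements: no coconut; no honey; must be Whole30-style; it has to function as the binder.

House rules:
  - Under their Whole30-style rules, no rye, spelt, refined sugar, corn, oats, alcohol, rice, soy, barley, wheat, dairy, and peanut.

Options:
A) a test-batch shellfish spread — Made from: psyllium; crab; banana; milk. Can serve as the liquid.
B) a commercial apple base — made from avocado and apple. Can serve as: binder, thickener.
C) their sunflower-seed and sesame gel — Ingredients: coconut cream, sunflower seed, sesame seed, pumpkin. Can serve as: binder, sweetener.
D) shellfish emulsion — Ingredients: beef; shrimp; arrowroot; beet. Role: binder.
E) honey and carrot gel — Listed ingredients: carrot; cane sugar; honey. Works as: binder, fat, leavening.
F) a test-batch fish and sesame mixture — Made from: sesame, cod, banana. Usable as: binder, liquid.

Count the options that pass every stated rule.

3

A: not usable as a binder; has milk, so not Whole30-style — out
B: every rule checks out — keep
C: has coconut cream, so not coconut-free — out
D: all constraints satisfied — valid
E: has cane sugar, so not Whole30-style; has honey, so not honey-free — no
F: no coconut, Whole30-style — OK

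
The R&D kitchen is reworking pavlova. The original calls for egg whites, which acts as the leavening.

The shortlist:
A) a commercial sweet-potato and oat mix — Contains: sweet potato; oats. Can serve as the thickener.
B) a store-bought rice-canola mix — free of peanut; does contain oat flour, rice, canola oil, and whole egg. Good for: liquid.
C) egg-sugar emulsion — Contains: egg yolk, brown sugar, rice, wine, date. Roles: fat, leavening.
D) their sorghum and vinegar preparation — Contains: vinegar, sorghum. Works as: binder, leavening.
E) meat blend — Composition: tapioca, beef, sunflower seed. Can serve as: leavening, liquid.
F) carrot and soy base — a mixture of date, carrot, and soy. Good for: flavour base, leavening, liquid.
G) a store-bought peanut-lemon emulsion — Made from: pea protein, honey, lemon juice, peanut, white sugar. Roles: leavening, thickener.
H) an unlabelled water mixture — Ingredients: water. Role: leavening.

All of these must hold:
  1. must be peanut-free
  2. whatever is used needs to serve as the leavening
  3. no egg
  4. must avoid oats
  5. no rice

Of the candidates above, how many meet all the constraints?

A: not usable as a leavening; has oats, so not oat-free — reject
B: not usable as a leavening; has oat flour, so not oat-free (and 2 more) — no
C: has egg yolk, so not egg-free; has rice, so not rice-free — out
D: no peanut, no oats — valid
E: all constraints satisfied — OK
F: only soy, carrot, and date; none excluded — OK
G: has peanut, so not peanut-free — reject
H: nothing on the exclusion list — keep

4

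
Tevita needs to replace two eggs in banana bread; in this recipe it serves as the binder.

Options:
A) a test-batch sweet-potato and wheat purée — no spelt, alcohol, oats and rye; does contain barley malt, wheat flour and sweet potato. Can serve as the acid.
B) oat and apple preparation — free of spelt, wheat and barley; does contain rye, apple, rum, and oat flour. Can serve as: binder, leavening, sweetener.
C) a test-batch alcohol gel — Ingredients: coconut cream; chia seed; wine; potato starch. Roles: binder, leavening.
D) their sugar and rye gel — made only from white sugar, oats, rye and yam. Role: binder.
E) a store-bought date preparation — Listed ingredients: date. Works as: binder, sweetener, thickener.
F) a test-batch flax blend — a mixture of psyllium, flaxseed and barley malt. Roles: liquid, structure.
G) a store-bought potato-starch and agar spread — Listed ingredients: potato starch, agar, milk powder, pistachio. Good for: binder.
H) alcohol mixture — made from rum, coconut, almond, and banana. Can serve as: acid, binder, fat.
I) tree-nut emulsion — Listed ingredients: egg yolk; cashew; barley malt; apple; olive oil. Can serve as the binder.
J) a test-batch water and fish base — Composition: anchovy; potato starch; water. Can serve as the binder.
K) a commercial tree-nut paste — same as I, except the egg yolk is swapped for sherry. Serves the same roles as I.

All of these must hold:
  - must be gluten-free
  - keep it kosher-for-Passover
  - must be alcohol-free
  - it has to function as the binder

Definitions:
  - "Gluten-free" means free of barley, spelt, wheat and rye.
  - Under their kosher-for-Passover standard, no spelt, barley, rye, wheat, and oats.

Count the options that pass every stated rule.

3

A: not usable as a binder; has barley malt, so not gluten-free (and 1 more) — reject
B: has rye, so not gluten-free; has oat flour, so not kosher-for-Passover (and 1 more) — out
C: has wine, so not alcohol-free — out
D: has rye, so not gluten-free; has oats, so not kosher-for-Passover — no
E: only date; none excluded — keep
F: not usable as a binder; has barley malt, so not gluten-free (and 1 more) — no
G: milk powder and pistachio etc. — none of it excluded — OK
H: has rum, so not alcohol-free — reject
I: has barley malt, so not gluten-free; has barley malt, so not kosher-for-Passover — no
J: works as a binder, gluten-free, no alcohol — keep
K: has barley malt, so not gluten-free; has barley malt, so not kosher-for-Passover (and 1 more) — reject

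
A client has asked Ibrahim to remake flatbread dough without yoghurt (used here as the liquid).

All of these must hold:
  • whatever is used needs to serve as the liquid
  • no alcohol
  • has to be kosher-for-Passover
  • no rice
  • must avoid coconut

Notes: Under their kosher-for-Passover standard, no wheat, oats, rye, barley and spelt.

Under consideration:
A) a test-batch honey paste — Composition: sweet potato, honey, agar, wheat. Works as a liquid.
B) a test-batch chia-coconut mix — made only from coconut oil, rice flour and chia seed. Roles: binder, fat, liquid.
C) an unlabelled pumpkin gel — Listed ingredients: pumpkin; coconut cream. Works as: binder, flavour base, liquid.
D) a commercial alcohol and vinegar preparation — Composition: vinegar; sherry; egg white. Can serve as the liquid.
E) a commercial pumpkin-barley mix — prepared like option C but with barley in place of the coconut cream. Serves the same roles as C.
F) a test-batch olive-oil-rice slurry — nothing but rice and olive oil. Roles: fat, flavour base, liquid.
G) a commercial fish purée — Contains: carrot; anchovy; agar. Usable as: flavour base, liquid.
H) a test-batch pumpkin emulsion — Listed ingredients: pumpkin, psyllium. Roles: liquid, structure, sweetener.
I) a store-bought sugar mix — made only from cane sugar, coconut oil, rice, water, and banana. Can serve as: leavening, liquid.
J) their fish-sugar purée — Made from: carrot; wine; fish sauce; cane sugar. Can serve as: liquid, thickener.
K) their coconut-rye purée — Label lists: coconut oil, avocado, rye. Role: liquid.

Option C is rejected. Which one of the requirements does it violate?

coconut-free

usable as a liquid: satisfied
kosher-for-Passover: satisfied
rice-free: satisfied
coconut-free: has coconut cream — fails
alcohol-free: satisfied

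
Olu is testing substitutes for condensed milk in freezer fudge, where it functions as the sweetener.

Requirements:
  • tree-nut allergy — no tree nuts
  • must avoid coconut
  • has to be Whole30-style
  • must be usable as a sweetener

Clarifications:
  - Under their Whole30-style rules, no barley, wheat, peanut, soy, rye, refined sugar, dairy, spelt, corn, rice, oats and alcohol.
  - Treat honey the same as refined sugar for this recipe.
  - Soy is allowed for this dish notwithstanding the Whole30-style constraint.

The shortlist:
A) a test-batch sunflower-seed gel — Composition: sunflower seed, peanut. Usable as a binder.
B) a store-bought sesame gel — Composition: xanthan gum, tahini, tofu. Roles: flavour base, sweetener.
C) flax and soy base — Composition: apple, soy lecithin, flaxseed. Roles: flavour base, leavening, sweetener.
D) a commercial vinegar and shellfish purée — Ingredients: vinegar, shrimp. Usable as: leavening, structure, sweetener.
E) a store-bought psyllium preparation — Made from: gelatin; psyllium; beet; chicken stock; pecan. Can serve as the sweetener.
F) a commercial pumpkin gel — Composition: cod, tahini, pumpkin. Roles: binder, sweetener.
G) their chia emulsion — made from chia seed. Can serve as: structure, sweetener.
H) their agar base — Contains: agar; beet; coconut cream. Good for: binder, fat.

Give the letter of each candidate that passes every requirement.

B, C, D, F, G

A: not usable as a sweetener; has peanut, so not Whole30-style — reject
B: soy is permitted under the Whole30-style carve-out; nothing else excluded — OK
C: soy is permitted under the Whole30-style carve-out; nothing else excluded — keep
D: only shrimp and vinegar; none excluded — valid
E: has pecan, so not tree-nut-free — no
F: works as a sweetener, no tree nuts, no coconut — keep
G: only chia seed; none excluded — keep
H: not usable as a sweetener; has coconut cream, so not coconut-free — no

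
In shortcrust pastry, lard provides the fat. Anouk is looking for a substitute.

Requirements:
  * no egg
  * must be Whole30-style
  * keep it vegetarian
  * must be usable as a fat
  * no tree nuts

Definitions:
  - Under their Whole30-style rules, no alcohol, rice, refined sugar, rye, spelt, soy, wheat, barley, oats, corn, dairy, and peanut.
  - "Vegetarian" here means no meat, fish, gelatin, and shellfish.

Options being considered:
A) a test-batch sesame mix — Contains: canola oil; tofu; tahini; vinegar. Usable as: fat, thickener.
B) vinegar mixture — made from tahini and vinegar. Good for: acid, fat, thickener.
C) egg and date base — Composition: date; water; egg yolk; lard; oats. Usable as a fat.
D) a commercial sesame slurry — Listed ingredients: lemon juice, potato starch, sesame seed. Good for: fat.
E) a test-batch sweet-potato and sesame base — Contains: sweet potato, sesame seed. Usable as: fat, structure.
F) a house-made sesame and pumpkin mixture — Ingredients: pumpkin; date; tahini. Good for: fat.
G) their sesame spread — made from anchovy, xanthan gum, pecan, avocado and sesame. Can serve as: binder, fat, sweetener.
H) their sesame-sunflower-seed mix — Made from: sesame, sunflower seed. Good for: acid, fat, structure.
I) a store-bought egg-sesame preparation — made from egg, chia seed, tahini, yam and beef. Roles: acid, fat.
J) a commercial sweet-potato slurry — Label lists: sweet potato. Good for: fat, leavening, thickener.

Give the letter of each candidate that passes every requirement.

B, D, E, F, H, J

A: has tofu, so not Whole30-style — out
B: every rule checks out — valid
C: has oats, so not Whole30-style; has lard, so not vegetarian (and 1 more) — out
D: only sesame seed, potato starch, and lemon juice; none excluded — valid
E: works as a fat, no egg, Whole30-style — keep
F: nothing on the exclusion list — valid
G: has anchovy, so not vegetarian; has pecan, so not tree-nut-free — reject
H: works as a fat, vegetarian, Whole30-style — OK
I: has beef, so not vegetarian; has egg, so not egg-free — no
J: vegetarian, no egg — keep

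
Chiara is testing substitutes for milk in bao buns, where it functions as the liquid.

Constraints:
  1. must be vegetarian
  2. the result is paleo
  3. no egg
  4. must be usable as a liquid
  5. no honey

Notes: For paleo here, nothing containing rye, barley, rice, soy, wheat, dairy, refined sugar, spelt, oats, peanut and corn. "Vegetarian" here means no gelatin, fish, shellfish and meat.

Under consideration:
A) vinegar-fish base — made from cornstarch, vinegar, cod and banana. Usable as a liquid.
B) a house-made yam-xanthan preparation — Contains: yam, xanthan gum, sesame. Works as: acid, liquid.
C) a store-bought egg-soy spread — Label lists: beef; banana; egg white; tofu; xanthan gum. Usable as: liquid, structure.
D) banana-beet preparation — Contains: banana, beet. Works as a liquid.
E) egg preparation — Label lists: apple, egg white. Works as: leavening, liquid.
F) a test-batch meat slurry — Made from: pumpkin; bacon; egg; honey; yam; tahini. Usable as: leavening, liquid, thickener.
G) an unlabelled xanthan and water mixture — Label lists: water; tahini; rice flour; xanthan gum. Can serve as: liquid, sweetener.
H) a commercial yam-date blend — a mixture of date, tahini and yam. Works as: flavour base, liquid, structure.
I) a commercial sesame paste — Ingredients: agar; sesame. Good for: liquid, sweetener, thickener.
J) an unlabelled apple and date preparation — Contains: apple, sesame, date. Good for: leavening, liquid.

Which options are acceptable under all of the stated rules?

B, D, H, I, J

A: has cornstarch, so not paleo; has cod, so not vegetarian — out
B: works as a liquid, vegetarian, no honey — keep
C: has tofu, so not paleo; has beef, so not vegetarian (and 1 more) — out
D: works as a liquid, no egg, vegetarian — valid
E: has egg white, so not egg-free — out
F: has bacon, so not vegetarian; has egg, so not egg-free (and 1 more) — out
G: has rice flour, so not paleo — out
H: no honey, paleo — OK
I: no honey, vegetarian — keep
J: paleo, no honey — valid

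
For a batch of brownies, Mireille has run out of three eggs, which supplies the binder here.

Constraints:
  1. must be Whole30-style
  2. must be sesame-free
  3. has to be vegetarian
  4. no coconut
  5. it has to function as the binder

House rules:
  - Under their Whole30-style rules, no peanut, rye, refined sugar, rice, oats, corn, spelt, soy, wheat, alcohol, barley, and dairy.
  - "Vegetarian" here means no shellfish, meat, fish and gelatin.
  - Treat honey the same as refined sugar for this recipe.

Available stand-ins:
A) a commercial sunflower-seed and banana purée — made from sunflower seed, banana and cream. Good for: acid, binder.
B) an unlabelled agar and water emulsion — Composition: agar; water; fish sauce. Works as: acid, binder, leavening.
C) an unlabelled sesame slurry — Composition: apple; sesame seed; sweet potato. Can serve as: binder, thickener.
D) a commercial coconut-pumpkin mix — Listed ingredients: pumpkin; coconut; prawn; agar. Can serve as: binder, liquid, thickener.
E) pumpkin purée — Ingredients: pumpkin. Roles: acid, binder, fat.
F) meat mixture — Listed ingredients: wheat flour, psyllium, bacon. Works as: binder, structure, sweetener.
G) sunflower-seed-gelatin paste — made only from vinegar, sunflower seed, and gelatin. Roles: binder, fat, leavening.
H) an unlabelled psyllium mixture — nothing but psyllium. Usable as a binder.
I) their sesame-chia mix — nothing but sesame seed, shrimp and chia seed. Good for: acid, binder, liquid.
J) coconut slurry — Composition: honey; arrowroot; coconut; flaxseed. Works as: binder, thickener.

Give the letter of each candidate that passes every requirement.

E, H

A: has cream, so not Whole30-style — reject
B: has fish sauce, so not vegetarian — no
C: has sesame seed, so not sesame-free — reject
D: has prawn, so not vegetarian; has coconut, so not coconut-free — out
E: works as a binder, vegetarian, no coconut — OK
F: has wheat flour, so not Whole30-style; has bacon, so not vegetarian — no
G: has gelatin, so not vegetarian — reject
H: Whole30-style, no coconut — OK
I: has shrimp, so not vegetarian; has sesame seed, so not sesame-free — no
J: has honey, so not Whole30-style; has coconut, so not coconut-free — reject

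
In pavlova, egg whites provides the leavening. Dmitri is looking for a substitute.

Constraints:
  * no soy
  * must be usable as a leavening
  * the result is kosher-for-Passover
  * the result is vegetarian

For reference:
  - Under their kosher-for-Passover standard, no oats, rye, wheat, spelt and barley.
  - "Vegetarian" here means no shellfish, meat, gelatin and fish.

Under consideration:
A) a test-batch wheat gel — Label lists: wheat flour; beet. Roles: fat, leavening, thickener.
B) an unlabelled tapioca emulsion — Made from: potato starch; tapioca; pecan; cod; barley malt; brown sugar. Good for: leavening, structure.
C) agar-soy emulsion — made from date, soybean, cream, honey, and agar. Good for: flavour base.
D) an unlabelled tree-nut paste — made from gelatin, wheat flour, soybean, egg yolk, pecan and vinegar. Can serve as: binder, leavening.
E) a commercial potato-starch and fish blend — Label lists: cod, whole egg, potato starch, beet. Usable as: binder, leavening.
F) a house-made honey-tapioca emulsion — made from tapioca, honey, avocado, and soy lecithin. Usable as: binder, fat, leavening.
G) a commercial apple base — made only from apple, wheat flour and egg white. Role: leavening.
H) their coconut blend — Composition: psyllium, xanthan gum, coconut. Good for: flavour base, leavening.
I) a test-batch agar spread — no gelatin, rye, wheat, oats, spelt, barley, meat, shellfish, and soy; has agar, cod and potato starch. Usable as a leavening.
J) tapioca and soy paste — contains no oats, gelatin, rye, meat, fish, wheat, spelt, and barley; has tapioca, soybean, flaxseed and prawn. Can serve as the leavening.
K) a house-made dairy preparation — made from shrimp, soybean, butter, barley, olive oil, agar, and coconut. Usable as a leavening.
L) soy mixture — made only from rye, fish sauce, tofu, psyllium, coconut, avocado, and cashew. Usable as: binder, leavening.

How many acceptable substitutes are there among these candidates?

1

A: has wheat flour, so not kosher-for-Passover — out
B: has barley malt, so not kosher-for-Passover; has cod, so not vegetarian — out
C: not usable as a leavening; has soybean, so not soy-free — no
D: has wheat flour, so not kosher-for-Passover; has gelatin, so not vegetarian (and 1 more) — no
E: has cod, so not vegetarian — no
F: has soy lecithin, so not soy-free — reject
G: has wheat flour, so not kosher-for-Passover — reject
H: kosher-for-Passover, no soy — OK
I: has cod, so not vegetarian — no
J: has prawn, so not vegetarian; has soybean, so not soy-free — reject
K: has barley, so not kosher-for-Passover; has shrimp, so not vegetarian (and 1 more) — out
L: has rye, so not kosher-for-Passover; has fish sauce, so not vegetarian (and 1 more) — no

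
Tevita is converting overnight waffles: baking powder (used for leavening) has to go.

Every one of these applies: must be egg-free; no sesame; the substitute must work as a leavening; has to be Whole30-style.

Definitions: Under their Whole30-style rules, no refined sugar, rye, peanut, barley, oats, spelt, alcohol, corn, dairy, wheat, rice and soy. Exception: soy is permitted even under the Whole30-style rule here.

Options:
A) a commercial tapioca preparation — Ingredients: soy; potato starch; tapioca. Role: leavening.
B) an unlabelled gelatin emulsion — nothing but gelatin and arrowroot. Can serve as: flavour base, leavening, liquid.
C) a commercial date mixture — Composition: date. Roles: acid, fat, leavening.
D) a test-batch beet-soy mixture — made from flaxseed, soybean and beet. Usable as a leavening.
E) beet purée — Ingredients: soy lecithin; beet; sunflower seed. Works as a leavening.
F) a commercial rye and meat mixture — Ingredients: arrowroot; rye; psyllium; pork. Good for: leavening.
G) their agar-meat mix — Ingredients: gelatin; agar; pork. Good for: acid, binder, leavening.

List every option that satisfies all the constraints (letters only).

A: soy is permitted under the Whole30-style carve-out; nothing else excluded — keep
B: every rule checks out — keep
C: only date; none excluded — OK
D: soy is permitted under the Whole30-style carve-out; nothing else excluded — OK
E: soy is permitted under the Whole30-style carve-out; nothing else excluded — valid
F: has rye, so not Whole30-style — out
G: works as a leavening, no egg, no sesame — keep

A, B, C, D, E, G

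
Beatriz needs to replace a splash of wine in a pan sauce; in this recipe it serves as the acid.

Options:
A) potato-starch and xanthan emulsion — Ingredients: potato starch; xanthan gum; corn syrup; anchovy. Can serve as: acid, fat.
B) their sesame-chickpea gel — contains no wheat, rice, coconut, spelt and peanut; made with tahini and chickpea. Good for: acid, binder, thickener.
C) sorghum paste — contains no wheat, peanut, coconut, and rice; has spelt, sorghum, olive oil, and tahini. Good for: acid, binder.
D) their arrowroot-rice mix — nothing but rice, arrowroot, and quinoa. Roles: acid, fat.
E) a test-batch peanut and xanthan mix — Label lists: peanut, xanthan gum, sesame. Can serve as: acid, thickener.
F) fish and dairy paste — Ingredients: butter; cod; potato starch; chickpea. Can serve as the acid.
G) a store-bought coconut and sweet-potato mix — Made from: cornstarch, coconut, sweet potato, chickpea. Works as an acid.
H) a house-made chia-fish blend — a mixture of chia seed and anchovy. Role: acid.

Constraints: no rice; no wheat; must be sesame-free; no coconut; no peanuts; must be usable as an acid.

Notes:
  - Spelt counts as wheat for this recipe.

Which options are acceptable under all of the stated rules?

A, F, H

A: works as an acid, no coconut, no peanut — valid
B: has tahini, so not sesame-free — out
C: has tahini, so not sesame-free; has spelt, so not wheat-free — reject
D: has rice, so not rice-free — no
E: has sesame, so not sesame-free; has peanut, so not peanut-free — no
F: butter and cod etc. — none of it excluded — valid
G: has coconut, so not coconut-free — no
H: wheat-free, no rice — OK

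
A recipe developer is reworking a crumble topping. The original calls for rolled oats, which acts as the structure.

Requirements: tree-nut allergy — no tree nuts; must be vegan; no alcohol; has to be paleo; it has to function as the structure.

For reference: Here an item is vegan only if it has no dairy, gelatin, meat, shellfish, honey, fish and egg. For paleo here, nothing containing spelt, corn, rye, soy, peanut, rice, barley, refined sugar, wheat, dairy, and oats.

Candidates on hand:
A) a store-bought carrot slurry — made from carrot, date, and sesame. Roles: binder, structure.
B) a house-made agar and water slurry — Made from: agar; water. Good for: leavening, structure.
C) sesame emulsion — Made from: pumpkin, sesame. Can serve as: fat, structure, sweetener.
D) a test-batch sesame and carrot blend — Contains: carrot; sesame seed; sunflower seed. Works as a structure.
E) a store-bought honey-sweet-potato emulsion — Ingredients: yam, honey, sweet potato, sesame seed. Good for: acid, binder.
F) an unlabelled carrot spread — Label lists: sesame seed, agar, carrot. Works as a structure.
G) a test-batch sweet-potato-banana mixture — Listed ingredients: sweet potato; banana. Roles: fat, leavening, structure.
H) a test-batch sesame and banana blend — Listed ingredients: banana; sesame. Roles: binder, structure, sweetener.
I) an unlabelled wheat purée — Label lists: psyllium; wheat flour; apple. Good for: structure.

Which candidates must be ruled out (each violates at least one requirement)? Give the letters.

E, I

A: vegan, no tree nuts — OK
B: works as a structure, vegan, no tree nuts — keep
C: nothing on the exclusion list — valid
D: all constraints satisfied — OK
E: not usable as a structure; has honey, so not vegan — no
F: all constraints satisfied — valid
G: only banana and sweet potato; none excluded — valid
H: no alcohol, no tree nuts — OK
I: has wheat flour, so not paleo — no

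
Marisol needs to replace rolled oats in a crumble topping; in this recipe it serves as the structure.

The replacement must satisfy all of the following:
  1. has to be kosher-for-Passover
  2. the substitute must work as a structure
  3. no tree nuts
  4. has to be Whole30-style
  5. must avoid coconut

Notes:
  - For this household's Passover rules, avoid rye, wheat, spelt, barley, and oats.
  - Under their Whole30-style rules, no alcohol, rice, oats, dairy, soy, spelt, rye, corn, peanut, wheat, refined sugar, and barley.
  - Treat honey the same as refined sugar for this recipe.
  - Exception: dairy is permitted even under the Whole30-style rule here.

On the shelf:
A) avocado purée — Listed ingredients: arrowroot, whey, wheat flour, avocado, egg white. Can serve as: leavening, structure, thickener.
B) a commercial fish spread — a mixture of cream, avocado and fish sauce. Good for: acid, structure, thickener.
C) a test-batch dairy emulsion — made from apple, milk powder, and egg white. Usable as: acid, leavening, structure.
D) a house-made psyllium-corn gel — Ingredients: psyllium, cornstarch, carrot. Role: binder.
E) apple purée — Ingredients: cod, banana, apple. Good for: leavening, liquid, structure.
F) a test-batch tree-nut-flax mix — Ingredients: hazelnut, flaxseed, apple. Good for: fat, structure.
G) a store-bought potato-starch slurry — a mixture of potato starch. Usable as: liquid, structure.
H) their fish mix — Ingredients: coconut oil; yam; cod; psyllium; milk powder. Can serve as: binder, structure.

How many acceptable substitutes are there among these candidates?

A: has wheat flour, so not kosher-for-Passover; has wheat flour, so not Whole30-style — no
B: dairy is permitted under the Whole30-style carve-out; nothing else excluded — OK
C: dairy is permitted under the Whole30-style carve-out; nothing else excluded — OK
D: not usable as a structure; has cornstarch, so not Whole30-style — no
E: every rule checks out — OK
F: has hazelnut, so not tree-nut-free — reject
G: works as a structure, kosher-for-Passover, no tree nuts — keep
H: has coconut oil, so not coconut-free — no

4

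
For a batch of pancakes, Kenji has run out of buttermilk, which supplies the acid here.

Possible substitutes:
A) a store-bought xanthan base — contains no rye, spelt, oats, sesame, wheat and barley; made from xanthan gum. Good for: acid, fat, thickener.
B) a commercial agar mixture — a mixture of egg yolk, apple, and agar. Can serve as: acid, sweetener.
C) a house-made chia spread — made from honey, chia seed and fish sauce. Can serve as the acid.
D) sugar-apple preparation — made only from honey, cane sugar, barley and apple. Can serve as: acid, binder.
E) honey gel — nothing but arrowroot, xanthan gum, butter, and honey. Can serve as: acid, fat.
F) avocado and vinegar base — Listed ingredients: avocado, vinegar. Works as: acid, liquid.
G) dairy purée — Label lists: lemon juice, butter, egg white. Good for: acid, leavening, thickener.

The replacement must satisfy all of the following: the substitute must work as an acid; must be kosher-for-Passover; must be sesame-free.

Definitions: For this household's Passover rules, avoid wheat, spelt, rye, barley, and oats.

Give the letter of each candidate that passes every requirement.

A: all constraints satisfied — valid
B: works as an acid, kosher-for-Passover, no sesame — valid
C: every rule checks out — valid
D: has barley, so not kosher-for-Passover — reject
E: works as an acid, kosher-for-Passover, no sesame — keep
F: only vinegar and avocado; none excluded — valid
G: works as an acid, kosher-for-Passover, no sesame — valid

A, B, C, E, F, G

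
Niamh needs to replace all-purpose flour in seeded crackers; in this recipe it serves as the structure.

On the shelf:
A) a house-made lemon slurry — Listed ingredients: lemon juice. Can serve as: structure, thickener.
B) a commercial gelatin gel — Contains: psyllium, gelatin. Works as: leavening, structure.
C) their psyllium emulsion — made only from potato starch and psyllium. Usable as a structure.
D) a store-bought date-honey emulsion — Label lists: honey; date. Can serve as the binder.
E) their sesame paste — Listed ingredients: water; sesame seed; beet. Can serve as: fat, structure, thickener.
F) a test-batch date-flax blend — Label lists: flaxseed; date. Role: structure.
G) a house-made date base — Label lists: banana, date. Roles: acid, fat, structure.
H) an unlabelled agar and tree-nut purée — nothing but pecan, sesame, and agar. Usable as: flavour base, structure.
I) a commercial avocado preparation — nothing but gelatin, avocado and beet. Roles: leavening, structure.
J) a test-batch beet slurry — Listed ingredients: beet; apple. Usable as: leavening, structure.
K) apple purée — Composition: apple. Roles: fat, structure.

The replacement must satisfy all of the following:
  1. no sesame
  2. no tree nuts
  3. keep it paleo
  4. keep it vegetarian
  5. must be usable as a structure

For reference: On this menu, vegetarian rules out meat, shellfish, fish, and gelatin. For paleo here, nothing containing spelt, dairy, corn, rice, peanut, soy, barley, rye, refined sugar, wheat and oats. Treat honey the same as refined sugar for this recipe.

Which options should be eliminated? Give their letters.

A: works as a structure, no sesame, paleo — valid
B: has gelatin, so not vegetarian — reject
C: only potato starch and psyllium; none excluded — OK
D: not usable as a structure; has honey, so not paleo — no
E: has sesame seed, so not sesame-free — no
F: all constraints satisfied — keep
G: only banana and date; none excluded — keep
H: has sesame, so not sesame-free; has pecan, so not tree-nut-free — no
I: has gelatin, so not vegetarian — no
J: only beet and apple; none excluded — valid
K: all constraints satisfied — keep

B, D, E, H, I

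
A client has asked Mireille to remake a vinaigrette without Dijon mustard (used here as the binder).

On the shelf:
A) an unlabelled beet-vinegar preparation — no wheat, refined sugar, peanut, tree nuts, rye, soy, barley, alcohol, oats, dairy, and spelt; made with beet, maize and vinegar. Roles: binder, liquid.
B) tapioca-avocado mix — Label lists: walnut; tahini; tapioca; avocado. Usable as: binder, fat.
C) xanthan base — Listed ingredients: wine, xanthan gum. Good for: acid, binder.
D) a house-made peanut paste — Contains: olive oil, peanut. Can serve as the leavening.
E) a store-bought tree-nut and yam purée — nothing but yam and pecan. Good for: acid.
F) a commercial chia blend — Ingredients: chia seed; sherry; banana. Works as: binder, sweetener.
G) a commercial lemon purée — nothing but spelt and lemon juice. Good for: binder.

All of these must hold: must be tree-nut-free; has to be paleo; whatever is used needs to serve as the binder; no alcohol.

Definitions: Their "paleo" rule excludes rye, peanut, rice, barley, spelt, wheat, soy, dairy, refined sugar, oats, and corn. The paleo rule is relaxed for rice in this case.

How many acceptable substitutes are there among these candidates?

0

A: has maize, so not paleo — reject
B: has walnut, so not tree-nut-free — out
C: has wine, so not alcohol-free — out
D: not usable as a binder; has peanut, so not paleo — out
E: not usable as a binder; has pecan, so not tree-nut-free — reject
F: has sherry, so not alcohol-free — no
G: has spelt, so not paleo — no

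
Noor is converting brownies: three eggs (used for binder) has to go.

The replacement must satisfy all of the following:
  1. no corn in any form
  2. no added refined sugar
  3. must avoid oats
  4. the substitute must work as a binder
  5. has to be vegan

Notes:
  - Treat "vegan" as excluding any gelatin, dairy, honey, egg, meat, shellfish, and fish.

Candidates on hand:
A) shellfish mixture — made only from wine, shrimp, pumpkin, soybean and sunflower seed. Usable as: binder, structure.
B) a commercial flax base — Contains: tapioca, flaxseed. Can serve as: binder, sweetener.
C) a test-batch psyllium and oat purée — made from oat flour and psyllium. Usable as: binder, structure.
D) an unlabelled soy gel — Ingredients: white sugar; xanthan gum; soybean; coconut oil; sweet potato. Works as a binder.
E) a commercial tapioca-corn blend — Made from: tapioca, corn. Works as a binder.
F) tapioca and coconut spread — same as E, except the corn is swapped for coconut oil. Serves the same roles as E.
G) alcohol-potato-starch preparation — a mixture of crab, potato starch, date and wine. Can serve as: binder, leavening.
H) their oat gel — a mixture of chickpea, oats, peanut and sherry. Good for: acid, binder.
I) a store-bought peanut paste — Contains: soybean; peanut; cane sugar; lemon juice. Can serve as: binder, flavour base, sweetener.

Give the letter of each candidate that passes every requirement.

B, F

A: has shrimp, so not vegan — no
B: nothing on the exclusion list — valid
C: has oat flour, so not oat-free — no
D: has white sugar, so not no-added-sugar — no
E: has corn, so not corn-free — reject
F: only coconut oil and tapioca; none excluded — valid
G: has crab, so not vegan — out
H: has oats, so not oat-free — out
I: has cane sugar, so not no-added-sugar — reject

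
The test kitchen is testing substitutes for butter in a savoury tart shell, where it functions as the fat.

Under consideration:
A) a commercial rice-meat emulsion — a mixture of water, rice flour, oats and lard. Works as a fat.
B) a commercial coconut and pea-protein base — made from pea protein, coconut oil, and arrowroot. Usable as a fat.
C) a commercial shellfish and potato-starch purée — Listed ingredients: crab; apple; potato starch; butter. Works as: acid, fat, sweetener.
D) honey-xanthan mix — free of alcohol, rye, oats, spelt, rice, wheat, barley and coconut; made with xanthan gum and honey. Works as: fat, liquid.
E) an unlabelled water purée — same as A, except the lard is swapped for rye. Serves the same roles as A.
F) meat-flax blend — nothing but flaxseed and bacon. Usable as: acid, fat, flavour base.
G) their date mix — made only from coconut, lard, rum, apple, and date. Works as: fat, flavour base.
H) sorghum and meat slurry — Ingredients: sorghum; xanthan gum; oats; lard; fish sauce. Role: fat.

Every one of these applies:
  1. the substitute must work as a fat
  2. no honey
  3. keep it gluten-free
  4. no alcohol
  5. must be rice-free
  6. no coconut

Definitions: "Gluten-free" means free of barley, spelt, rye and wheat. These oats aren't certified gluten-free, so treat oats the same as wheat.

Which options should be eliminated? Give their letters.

A, B, D, E, G, H

A: has oats, so not gluten-free; has rice flour, so not rice-free — no
B: has coconut oil, so not coconut-free — no
C: butter and crab etc. — none of it excluded — keep
D: has honey, so not honey-free — out
E: has oats, so not gluten-free; has rice flour, so not rice-free — reject
F: only bacon and flaxseed; none excluded — OK
G: has coconut, so not coconut-free; has rum, so not alcohol-free — reject
H: has oats, so not gluten-free — reject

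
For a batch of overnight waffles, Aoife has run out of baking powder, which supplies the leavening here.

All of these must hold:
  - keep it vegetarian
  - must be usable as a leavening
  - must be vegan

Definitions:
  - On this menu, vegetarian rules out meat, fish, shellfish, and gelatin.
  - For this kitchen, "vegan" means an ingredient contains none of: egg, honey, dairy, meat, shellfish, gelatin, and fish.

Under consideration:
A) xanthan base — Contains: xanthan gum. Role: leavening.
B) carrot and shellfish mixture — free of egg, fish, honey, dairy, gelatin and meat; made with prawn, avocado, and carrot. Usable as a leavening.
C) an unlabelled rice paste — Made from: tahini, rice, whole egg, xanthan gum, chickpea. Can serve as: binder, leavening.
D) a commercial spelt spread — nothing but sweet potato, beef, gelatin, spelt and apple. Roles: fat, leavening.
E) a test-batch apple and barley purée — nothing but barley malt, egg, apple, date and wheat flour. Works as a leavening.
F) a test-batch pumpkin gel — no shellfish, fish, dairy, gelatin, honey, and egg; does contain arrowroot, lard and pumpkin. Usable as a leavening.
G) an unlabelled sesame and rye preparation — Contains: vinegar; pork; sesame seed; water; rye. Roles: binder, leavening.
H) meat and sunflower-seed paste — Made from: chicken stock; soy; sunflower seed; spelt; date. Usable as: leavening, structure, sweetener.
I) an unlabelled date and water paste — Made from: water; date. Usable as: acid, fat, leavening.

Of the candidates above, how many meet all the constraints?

A: only xanthan gum; none excluded — OK
B: has prawn, so not vegetarian; has prawn, so not vegan — out
C: has whole egg, so not vegan — no
D: has gelatin, so not vegetarian; has gelatin, so not vegan — no
E: has egg, so not vegan — out
F: has lard, so not vegetarian; has lard, so not vegan — out
G: has pork, so not vegetarian; has pork, so not vegan — out
H: has chicken stock, so not vegetarian; has chicken stock, so not vegan — out
I: only date and water; none excluded — keep

2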